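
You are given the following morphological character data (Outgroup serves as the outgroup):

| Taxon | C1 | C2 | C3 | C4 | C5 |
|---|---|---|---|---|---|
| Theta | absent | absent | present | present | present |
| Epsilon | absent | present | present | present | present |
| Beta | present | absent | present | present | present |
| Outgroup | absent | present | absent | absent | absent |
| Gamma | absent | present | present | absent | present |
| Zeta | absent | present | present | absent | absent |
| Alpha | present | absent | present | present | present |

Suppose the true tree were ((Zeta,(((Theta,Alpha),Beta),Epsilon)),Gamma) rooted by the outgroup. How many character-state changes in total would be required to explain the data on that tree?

Map each character onto ((Zeta,(((Theta,Alpha),Beta),Epsilon)),Gamma) (rooted by Outgroup) and count the minimum state changes it requires (Fitch parsimony):
C1: 2; C2: 1; C3: 1; C4: 1; C5: 2.
Total tree length = 7.

7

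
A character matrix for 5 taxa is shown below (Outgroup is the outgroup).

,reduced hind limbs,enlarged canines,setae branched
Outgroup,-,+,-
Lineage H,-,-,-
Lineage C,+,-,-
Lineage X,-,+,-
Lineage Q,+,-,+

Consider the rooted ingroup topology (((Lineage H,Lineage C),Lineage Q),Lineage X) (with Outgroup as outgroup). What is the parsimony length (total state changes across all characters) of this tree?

4

Map each character onto (((Lineage H,Lineage C),Lineage Q),Lineage X) (rooted by Outgroup) and count the minimum state changes it requires (Fitch parsimony):
reduced hind limbs: 2; enlarged canines: 1; setae branched: 1.
Total tree length = 4.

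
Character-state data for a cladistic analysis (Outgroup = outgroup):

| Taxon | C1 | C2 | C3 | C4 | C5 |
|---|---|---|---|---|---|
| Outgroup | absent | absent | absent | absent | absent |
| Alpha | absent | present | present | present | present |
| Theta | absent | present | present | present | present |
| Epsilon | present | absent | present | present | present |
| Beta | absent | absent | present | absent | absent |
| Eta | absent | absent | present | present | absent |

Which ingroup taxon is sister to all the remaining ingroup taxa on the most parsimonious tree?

Beta

The outgroup has state 'absent' for every character, so 'present' is the derived state throughout.
C1: derived state 'present' in Epsilon only — an autapomorphy, so it tells us nothing about relationships among taxa.
C2: derived state 'present' in Alpha and Theta only — synapomorphy for {Alpha, Theta}.
All ingroup taxa share the derived state 'present' for C3; it defines the ingroup but does not resolve relationships within it.
Only Alpha, Epsilon, Eta, and Theta show the derived state 'present' for C4, supporting them as a clade.
C5: derived state 'present' in Alpha, Epsilon, and Theta only — synapomorphy for {Alpha, Epsilon, Theta}.
Most parsimonious ingroup topology: ((((Alpha,Theta),Epsilon),Eta),Beta).
Beta is sister to the clade containing all other ingroup taxa, so it is the earliest-diverging (most basal) ingroup lineage.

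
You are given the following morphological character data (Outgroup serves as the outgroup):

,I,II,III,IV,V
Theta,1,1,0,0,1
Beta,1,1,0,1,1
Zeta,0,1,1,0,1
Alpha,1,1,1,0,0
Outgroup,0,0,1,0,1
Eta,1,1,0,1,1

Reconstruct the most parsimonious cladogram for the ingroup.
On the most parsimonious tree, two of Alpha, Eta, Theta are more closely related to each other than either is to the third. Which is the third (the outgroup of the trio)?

Character polarity is set by the outgroup: the derived state is whichever differs from the outgroup's state, so for III, V the derived state is '0', and for the remaining characters it is '1'.
I (derived state '1') is shared by Alpha, Beta, Eta, and Theta — a synapomorphy uniting that clade.
II (derived state '1') is shared by all ingroup taxa — unites the whole ingroup.
III (derived state '0') is shared by Beta, Eta, and Theta — a synapomorphy uniting that clade.
IV (derived state '1') is shared by Beta and Eta — a synapomorphy uniting that clade.
V: derived state '0' in Alpha only — an autapomorphy, so it tells us nothing about relationships among taxa.
Most parsimonious ingroup topology: ((((Beta,Eta),Theta),Alpha),Zeta).
Theta and Eta share a more recent common ancestor with each other than either does with Alpha, so Alpha is the least closely related of the three.

Alpha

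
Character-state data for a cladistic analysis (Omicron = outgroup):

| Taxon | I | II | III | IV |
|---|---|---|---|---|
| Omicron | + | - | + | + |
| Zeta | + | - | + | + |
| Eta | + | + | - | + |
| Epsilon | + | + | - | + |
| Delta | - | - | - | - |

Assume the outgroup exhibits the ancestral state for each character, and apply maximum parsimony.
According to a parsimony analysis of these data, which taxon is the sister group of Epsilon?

Character polarity is set by the outgroup: the derived state is whichever differs from the outgroup's state, so for I, III, IV the derived state is '-', and for the remaining characters it is '+'.
I: derived state '-' in Delta only — an autapomorphy, so it tells us nothing about relationships among taxa.
Only Epsilon and Eta show the derived state '+' for II, supporting them as a clade.
Only Delta, Epsilon, and Eta show the derived state '-' for III, supporting them as a clade.
IV: derived state '-' in Delta only — an autapomorphy, so it tells us nothing about relationships among taxa.
Most parsimonious ingroup topology: (Zeta,((Eta,Epsilon),Delta)).
Epsilon and Eta form a cherry on this tree, so they are sister taxa.

Eta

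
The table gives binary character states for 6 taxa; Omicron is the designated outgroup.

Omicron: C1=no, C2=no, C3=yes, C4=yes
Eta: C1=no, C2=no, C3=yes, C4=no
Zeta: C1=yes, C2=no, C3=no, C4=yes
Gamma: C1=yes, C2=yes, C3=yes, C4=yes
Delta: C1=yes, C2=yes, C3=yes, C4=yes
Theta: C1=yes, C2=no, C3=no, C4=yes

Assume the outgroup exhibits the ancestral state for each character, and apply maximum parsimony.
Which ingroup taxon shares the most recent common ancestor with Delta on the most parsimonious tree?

Gamma

Character polarity is set by the outgroup: the derived state is whichever differs from the outgroup's state, so for C3, C4 the derived state is 'no', and for the remaining characters it is 'yes'.
Only Delta, Gamma, Theta, and Zeta show the derived state 'yes' for C1, supporting them as a clade.
C2: derived state 'yes' in Delta and Gamma only — synapomorphy for {Delta, Gamma}.
C3 (derived state 'no') is shared by Theta and Zeta — a synapomorphy uniting that clade.
C4 (derived state 'no') is unique to Eta (autapomorphy; uninformative for grouping).
Most parsimonious ingroup topology: (Eta,((Zeta,Theta),(Gamma,Delta))).
Delta and Gamma form a cherry on this tree, so they are sister taxa.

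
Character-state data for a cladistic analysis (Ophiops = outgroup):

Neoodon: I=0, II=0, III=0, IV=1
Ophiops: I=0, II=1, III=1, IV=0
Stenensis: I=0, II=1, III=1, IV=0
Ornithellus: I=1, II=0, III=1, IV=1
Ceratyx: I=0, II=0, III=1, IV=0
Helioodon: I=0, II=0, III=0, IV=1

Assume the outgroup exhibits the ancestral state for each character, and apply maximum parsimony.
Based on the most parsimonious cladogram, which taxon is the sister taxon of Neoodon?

Helioodon

Character polarity is set by the outgroup: the derived state is whichever differs from the outgroup's state, so for II, III the derived state is '0', and for the remaining characters it is '1'.
I: derived state '1' in Ornithellus only — an autapomorphy, so it tells us nothing about relationships among taxa.
II (derived state '0') is shared by Ceratyx, Helioodon, Neoodon, and Ornithellus — a synapomorphy uniting that clade.
III (derived state '0') is shared by Helioodon and Neoodon — a synapomorphy uniting that clade.
IV (derived state '1') is shared by Helioodon, Neoodon, and Ornithellus — a synapomorphy uniting that clade.
Most parsimonious ingroup topology: ((Ceratyx,(Ornithellus,(Helioodon,Neoodon))),Stenensis).
Neoodon and Helioodon form a cherry on this tree, so they are sister taxa.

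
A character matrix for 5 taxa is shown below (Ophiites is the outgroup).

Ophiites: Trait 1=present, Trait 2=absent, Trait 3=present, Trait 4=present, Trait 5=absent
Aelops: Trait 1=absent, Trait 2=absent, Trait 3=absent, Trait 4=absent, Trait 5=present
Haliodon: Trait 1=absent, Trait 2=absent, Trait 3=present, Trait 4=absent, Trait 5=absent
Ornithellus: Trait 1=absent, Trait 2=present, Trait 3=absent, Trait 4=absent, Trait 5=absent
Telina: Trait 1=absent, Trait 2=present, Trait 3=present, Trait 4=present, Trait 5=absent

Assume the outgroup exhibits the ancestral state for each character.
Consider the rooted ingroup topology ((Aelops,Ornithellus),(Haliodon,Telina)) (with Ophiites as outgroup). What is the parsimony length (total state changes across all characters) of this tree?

7

Map each character onto ((Aelops,Ornithellus),(Haliodon,Telina)) (rooted by Ophiites) and count the minimum state changes it requires (Fitch parsimony):
Trait 1: 1; Trait 2: 2; Trait 3: 1; Trait 4: 2; Trait 5: 1.
Total tree length = 7.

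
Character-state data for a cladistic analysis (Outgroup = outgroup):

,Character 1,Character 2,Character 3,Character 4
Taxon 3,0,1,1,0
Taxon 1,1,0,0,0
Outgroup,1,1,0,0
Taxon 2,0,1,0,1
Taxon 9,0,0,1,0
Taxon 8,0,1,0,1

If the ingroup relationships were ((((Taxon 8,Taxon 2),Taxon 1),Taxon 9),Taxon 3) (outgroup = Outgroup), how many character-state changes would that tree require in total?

7

Map each character onto ((((Taxon 8,Taxon 2),Taxon 1),Taxon 9),Taxon 3) (rooted by Outgroup) and count the minimum state changes it requires (Fitch parsimony):
Character 1: 2; Character 2: 2; Character 3: 2; Character 4: 1.
Total tree length = 7.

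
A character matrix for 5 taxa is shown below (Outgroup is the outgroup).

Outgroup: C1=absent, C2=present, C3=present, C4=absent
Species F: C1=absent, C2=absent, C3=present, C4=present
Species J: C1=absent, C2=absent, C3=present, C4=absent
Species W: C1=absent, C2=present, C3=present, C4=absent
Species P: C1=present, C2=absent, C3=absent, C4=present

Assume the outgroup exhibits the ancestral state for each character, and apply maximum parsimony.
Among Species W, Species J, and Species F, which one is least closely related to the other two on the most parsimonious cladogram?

Species W

Character polarity is set by the outgroup: the derived state is whichever differs from the outgroup's state, so for C2, C3 the derived state is 'absent', and for the remaining characters it is 'present'.
C1 (derived state 'present') is unique to Species P (autapomorphy; uninformative for grouping).
C2: derived state 'absent' in Species F, Species J, and Species P only — synapomorphy for {Species F, Species J, Species P}.
C3 (derived state 'absent') is unique to Species P (autapomorphy; uninformative for grouping).
C4 (derived state 'present') is shared by Species F and Species P — a synapomorphy uniting that clade.
Most parsimonious ingroup topology: (((Species F,Species P),Species J),Species W).
Species J and Species F share a more recent common ancestor with each other than either does with Species W, so Species W is the least closely related of the three.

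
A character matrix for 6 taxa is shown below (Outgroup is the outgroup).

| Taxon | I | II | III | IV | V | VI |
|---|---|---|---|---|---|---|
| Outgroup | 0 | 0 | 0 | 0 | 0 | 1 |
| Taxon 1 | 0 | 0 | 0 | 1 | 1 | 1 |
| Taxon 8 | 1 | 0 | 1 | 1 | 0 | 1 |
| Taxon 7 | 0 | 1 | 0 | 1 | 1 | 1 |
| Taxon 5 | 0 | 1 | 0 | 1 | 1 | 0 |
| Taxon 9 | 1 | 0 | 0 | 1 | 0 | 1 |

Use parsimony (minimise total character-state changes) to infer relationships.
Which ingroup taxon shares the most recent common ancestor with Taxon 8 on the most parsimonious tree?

Character polarity is set by the outgroup: the derived state is whichever differs from the outgroup's state, so for VI the derived state is '0', and for the remaining characters it is '1'.
Only Taxon 8 and Taxon 9 show the derived state '1' for I, supporting them as a clade.
Only Taxon 5 and Taxon 7 show the derived state '1' for II, supporting them as a clade.
III: derived state '1' in Taxon 8 only — an autapomorphy, so it tells us nothing about relationships among taxa.
All ingroup taxa share the derived state '1' for IV; it defines the ingroup but does not resolve relationships within it.
V (derived state '1') is shared by Taxon 1, Taxon 5, and Taxon 7 — a synapomorphy uniting that clade.
VI: derived state '0' in Taxon 5 only — an autapomorphy, so it tells us nothing about relationships among taxa.
Most parsimonious ingroup topology: ((Taxon 1,(Taxon 7,Taxon 5)),(Taxon 8,Taxon 9)).
Taxon 8 and Taxon 9 form a cherry on this tree, so they are sister taxa.

Taxon 9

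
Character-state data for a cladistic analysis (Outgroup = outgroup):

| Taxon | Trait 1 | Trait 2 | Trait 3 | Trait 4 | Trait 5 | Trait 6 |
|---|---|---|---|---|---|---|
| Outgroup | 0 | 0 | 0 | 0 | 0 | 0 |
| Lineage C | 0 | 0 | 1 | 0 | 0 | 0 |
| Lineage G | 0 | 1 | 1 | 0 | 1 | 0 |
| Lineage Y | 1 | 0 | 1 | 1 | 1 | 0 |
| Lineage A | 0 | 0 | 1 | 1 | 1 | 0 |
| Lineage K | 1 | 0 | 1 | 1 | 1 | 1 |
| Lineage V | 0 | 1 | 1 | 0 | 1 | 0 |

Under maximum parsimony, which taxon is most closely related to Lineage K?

The outgroup has state '0' for every character, so '1' is the derived state throughout.
Only Lineage K and Lineage Y show the derived state '1' for Trait 1, supporting them as a clade.
Trait 2 (derived state '1') is shared by Lineage G and Lineage V — a synapomorphy uniting that clade.
All ingroup taxa share the derived state '1' for Trait 3; it defines the ingroup but does not resolve relationships within it.
Trait 4 (derived state '1') is shared by Lineage A, Lineage K, and Lineage Y — a synapomorphy uniting that clade.
Trait 5 (derived state '1') is shared by Lineage A, Lineage G, Lineage K, Lineage V, and Lineage Y — a synapomorphy uniting that clade.
Trait 6: derived state '1' in Lineage K only — an autapomorphy, so it tells us nothing about relationships among taxa.
Most parsimonious ingroup topology: (Lineage C,((Lineage G,Lineage V),((Lineage Y,Lineage K),Lineage A))).
Lineage K and Lineage Y form a cherry on this tree, so they are sister taxa.

Lineage Y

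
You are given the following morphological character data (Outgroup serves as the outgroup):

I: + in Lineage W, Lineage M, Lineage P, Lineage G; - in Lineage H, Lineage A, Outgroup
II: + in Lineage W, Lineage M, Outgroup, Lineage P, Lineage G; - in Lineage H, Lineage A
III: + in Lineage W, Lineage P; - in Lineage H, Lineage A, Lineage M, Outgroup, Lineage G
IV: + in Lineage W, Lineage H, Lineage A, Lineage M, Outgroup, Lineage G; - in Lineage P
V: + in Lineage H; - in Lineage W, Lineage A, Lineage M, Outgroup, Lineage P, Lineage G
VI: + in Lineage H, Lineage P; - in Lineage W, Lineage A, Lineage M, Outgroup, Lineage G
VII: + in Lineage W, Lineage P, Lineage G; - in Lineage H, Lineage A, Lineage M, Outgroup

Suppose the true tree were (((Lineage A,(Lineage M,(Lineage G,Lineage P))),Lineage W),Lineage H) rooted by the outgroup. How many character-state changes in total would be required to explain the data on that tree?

12

Map each character onto (((Lineage A,(Lineage M,(Lineage G,Lineage P))),Lineage W),Lineage H) (rooted by Outgroup) and count the minimum state changes it requires (Fitch parsimony):
I: 2; II: 2; III: 2; IV: 1; V: 1; VI: 2; VII: 2.
Total tree length = 12.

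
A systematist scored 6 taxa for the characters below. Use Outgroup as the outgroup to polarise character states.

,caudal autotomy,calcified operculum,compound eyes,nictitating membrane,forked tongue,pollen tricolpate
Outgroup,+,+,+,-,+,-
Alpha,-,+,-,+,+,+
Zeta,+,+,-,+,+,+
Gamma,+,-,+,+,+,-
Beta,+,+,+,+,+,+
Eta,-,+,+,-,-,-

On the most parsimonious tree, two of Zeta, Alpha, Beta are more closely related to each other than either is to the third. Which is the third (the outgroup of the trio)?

Character polarity is set by the outgroup: the derived state is whichever differs from the outgroup's state, so for caudal autotomy, calcified operculum, compound eyes, forked tongue the derived state is '-', and for the remaining characters it is '+'.
caudal autotomy (state '-') occurs in Alpha and Eta but conflicts with the nesting implied by the other characters — most parsimoniously interpreted as homoplasy.
calcified operculum: derived state '-' in Gamma only — an autapomorphy, so it tells us nothing about relationships among taxa.
compound eyes: derived state '-' in Alpha and Zeta only — synapomorphy for {Alpha, Zeta}.
nictitating membrane (derived state '+') is shared by Alpha, Beta, Gamma, and Zeta — a synapomorphy uniting that clade.
forked tongue: derived state '-' in Eta only — an autapomorphy, so it tells us nothing about relationships among taxa.
pollen tricolpate (derived state '+') is shared by Alpha, Beta, and Zeta — a synapomorphy uniting that clade.
Most parsimonious ingroup topology: ((((Alpha,Zeta),Beta),Gamma),Eta).
Zeta and Alpha share a more recent common ancestor with each other than either does with Beta, so Beta is the least closely related of the three.

Beta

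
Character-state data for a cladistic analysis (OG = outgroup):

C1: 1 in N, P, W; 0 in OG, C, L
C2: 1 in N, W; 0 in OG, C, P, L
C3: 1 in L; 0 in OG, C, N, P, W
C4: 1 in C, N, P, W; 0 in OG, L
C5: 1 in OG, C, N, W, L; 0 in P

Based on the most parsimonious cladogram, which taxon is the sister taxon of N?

W

Character polarity is set by the outgroup: the derived state is whichever differs from the outgroup's state, so for C5 the derived state is '0', and for the remaining characters it is '1'.
Only N, P, and W show the derived state '1' for C1, supporting them as a clade.
C2: derived state '1' in N and W only — synapomorphy for {N, W}.
C3: derived state '1' in L only — an autapomorphy, so it tells us nothing about relationships among taxa.
C4: derived state '1' in C, N, P, and W only — synapomorphy for {C, N, P, W}.
C5 (derived state '0') is unique to P (autapomorphy; uninformative for grouping).
Most parsimonious ingroup topology: ((((W,N),P),C),L).
N and W form a cherry on this tree, so they are sister taxa.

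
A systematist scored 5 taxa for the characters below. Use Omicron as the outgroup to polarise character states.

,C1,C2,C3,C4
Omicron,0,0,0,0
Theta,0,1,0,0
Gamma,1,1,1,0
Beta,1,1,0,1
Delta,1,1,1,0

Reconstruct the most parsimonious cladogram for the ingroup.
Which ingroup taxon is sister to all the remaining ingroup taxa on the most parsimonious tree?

The outgroup has state '0' for every character, so '1' is the derived state throughout.
Only Beta, Delta, and Gamma show the derived state '1' for C1, supporting them as a clade.
All ingroup taxa share the derived state '1' for C2; it defines the ingroup but does not resolve relationships within it.
Only Delta and Gamma show the derived state '1' for C3, supporting them as a clade.
C4: derived state '1' in Beta only — an autapomorphy, so it tells us nothing about relationships among taxa.
Most parsimonious ingroup topology: (Theta,((Gamma,Delta),Beta)).
Theta is sister to the clade containing all other ingroup taxa, so it is the earliest-diverging (most basal) ingroup lineage.

Theta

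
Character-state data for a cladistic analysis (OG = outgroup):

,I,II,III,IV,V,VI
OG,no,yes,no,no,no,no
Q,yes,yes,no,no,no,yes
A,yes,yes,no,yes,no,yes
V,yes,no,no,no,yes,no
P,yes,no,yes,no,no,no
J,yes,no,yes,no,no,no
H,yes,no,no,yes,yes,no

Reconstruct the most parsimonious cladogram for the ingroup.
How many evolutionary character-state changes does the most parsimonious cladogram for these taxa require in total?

Character polarity is set by the outgroup: the derived state is whichever differs from the outgroup's state, so for II the derived state is 'no', and for the remaining characters it is 'yes'.
I (derived state 'yes') is shared by all ingroup taxa — unites the whole ingroup.
II (derived state 'no') is shared by H, J, P, and V — a synapomorphy uniting that clade.
III (derived state 'yes') is shared by J and P — a synapomorphy uniting that clade.
IV groups A and H, which is incompatible with the clades supported by the remaining characters; treating it as convergent (homoplasy) costs fewer steps than any alternative tree.
V: derived state 'yes' in H and V only — synapomorphy for {H, V}.
VI: derived state 'yes' in A and Q only — synapomorphy for {A, Q}.
Most parsimonious ingroup topology: ((Q,A),((V,H),(P,J))).
Changes per character on this tree: I: 1; II: 1; III: 1; IV: 2; V: 1; VI: 1.
Total = 7.

7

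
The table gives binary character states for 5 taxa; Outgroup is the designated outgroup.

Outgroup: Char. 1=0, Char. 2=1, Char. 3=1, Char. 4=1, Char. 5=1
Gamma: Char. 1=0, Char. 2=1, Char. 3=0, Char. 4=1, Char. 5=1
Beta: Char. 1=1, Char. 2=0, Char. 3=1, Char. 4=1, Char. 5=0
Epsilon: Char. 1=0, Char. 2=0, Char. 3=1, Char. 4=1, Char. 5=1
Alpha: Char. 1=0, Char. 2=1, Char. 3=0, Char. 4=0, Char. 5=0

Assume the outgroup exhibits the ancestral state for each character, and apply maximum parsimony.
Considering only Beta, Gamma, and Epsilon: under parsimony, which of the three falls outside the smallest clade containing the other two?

Gamma

Character polarity is set by the outgroup: the derived state is whichever differs from the outgroup's state, so for Char. 2, Char. 3, Char. 4, Char. 5 the derived state is '0', and for the remaining characters it is '1'.
Char. 1: derived state '1' in Beta only — an autapomorphy, so it tells us nothing about relationships among taxa.
Char. 2: derived state '0' in Beta and Epsilon only — synapomorphy for {Beta, Epsilon}.
Only Alpha and Gamma show the derived state '0' for Char. 3, supporting them as a clade.
Char. 4: derived state '0' in Alpha only — an autapomorphy, so it tells us nothing about relationships among taxa.
Char. 5 groups Alpha and Beta, which is incompatible with the clades supported by the remaining characters; treating it as convergent (homoplasy) costs fewer steps than any alternative tree.
Most parsimonious ingroup topology: ((Gamma,Alpha),(Beta,Epsilon)).
Epsilon and Beta share a more recent common ancestor with each other than either does with Gamma, so Gamma is the least closely related of the three.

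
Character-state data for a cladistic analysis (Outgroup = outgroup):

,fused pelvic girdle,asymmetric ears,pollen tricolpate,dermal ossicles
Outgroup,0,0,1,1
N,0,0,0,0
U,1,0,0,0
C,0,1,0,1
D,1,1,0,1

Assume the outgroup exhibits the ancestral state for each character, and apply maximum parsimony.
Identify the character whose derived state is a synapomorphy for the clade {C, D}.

Character polarity is set by the outgroup: the derived state is whichever differs from the outgroup's state, so for pollen tricolpate, dermal ossicles the derived state is '0', and for the remaining characters it is '1'.
fused pelvic girdle groups D and U, which is incompatible with the clades supported by the remaining characters; treating it as convergent (homoplasy) costs fewer steps than any alternative tree.
asymmetric ears: derived state '1' in C and D only — synapomorphy for {C, D}.
All ingroup taxa share the derived state '0' for pollen tricolpate; it defines the ingroup but does not resolve relationships within it.
Only N and U show the derived state '0' for dermal ossicles, supporting them as a clade.
Most parsimonious ingroup topology: ((N,U),(C,D)).
The clade {C, D} is supported by asymmetric ears: its derived state '1' occurs in exactly those taxa and in no other taxon (including the outgroup).

asymmetric ears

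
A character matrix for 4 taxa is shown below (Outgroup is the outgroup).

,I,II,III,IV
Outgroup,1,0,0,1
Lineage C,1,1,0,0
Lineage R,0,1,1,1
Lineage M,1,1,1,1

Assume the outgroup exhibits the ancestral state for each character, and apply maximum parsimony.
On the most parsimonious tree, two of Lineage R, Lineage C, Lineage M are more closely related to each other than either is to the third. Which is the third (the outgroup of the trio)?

Character polarity is set by the outgroup: the derived state is whichever differs from the outgroup's state, so for I, IV the derived state is '0', and for the remaining characters it is '1'.
I (derived state '0') is unique to Lineage R (autapomorphy; uninformative for grouping).
II (derived state '1') is shared by all ingroup taxa — unites the whole ingroup.
III (derived state '1') is shared by Lineage M and Lineage R — a synapomorphy uniting that clade.
IV (derived state '0') is unique to Lineage C (autapomorphy; uninformative for grouping).
Most parsimonious ingroup topology: (Lineage C,(Lineage R,Lineage M)).
Lineage R and Lineage M share a more recent common ancestor with each other than either does with Lineage C, so Lineage C is the least closely related of the three.

Lineage C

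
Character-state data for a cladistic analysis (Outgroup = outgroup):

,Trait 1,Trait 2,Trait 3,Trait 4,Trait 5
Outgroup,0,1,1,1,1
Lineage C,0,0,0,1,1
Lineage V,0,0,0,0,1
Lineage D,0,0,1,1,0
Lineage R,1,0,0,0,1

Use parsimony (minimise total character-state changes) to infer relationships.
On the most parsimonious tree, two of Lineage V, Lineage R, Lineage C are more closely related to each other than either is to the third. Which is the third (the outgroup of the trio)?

Lineage C

Character polarity is set by the outgroup: the derived state is whichever differs from the outgroup's state, so for Trait 2, Trait 3, Trait 4, Trait 5 the derived state is '0', and for the remaining characters it is '1'.
Trait 1 (derived state '1') is unique to Lineage R (autapomorphy; uninformative for grouping).
Trait 2 (derived state '0') is shared by all ingroup taxa — unites the whole ingroup.
Only Lineage C, Lineage R, and Lineage V show the derived state '0' for Trait 3, supporting them as a clade.
Trait 4 (derived state '0') is shared by Lineage R and Lineage V — a synapomorphy uniting that clade.
Trait 5 (derived state '0') is unique to Lineage D (autapomorphy; uninformative for grouping).
Most parsimonious ingroup topology: ((Lineage C,(Lineage V,Lineage R)),Lineage D).
Lineage V and Lineage R share a more recent common ancestor with each other than either does with Lineage C, so Lineage C is the least closely related of the three.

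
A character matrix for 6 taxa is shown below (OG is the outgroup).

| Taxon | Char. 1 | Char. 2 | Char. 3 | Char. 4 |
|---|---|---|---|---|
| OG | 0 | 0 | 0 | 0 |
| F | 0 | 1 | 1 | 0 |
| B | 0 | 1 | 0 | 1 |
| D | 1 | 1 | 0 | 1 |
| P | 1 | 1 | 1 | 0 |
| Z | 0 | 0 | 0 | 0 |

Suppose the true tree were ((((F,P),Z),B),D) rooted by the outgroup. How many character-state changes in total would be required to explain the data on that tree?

Map each character onto ((((F,P),Z),B),D) (rooted by OG) and count the minimum state changes it requires (Fitch parsimony):
Char. 1: 2; Char. 2: 2; Char. 3: 1; Char. 4: 2.
Total tree length = 7.

7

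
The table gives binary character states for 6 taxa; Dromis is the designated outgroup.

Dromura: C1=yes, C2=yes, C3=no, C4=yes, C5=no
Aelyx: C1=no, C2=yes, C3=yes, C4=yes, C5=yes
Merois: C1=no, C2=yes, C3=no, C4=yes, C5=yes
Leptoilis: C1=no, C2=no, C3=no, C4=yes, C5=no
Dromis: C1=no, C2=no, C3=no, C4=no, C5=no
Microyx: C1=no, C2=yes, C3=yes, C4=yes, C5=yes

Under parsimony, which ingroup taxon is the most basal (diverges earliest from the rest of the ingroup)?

Leptoilis

The outgroup has state 'no' for every character, so 'yes' is the derived state throughout.
C1: derived state 'yes' in Dromura only — an autapomorphy, so it tells us nothing about relationships among taxa.
C2 (derived state 'yes') is shared by Aelyx, Dromura, Merois, and Microyx — a synapomorphy uniting that clade.
C3: derived state 'yes' in Aelyx and Microyx only — synapomorphy for {Aelyx, Microyx}.
All ingroup taxa share the derived state 'yes' for C4; it defines the ingroup but does not resolve relationships within it.
C5: derived state 'yes' in Aelyx, Merois, and Microyx only — synapomorphy for {Aelyx, Merois, Microyx}.
Most parsimonious ingroup topology: ((((Aelyx,Microyx),Merois),Dromura),Leptoilis).
Leptoilis is sister to the clade containing all other ingroup taxa, so it is the earliest-diverging (most basal) ingroup lineage.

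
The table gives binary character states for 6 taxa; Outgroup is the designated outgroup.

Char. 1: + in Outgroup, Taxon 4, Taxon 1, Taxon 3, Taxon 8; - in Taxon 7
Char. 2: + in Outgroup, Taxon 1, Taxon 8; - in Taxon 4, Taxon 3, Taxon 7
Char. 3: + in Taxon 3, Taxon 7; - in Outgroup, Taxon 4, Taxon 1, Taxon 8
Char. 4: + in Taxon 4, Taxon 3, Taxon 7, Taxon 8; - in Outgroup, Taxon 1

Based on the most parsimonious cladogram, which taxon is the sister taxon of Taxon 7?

Character polarity is set by the outgroup: the derived state is whichever differs from the outgroup's state, so for Char. 1, Char. 2 the derived state is '-', and for the remaining characters it is '+'.
Char. 1: derived state '-' in Taxon 7 only — an autapomorphy, so it tells us nothing about relationships among taxa.
Char. 2 (derived state '-') is shared by Taxon 3, Taxon 4, and Taxon 7 — a synapomorphy uniting that clade.
Char. 3 (derived state '+') is shared by Taxon 3 and Taxon 7 — a synapomorphy uniting that clade.
Char. 4 (derived state '+') is shared by Taxon 3, Taxon 4, Taxon 7, and Taxon 8 — a synapomorphy uniting that clade.
Most parsimonious ingroup topology: (((Taxon 4,(Taxon 3,Taxon 7)),Taxon 8),Taxon 1).
Taxon 7 and Taxon 3 form a cherry on this tree, so they are sister taxa.

Taxon 3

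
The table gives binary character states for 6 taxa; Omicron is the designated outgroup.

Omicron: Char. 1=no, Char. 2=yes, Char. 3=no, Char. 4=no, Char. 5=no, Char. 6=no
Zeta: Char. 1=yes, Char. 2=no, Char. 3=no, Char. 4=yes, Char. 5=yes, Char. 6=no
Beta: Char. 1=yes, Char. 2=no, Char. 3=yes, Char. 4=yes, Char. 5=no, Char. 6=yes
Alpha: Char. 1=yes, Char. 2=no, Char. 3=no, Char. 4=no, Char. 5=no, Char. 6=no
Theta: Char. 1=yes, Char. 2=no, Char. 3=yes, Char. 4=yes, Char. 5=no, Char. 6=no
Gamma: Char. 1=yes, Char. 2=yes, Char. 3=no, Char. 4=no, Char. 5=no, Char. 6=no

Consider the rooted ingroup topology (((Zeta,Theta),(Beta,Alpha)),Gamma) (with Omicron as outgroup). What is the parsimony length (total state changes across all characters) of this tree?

8

Map each character onto (((Zeta,Theta),(Beta,Alpha)),Gamma) (rooted by Omicron) and count the minimum state changes it requires (Fitch parsimony):
Char. 1: 1; Char. 2: 1; Char. 3: 2; Char. 4: 2; Char. 5: 1; Char. 6: 1.
Total tree length = 8.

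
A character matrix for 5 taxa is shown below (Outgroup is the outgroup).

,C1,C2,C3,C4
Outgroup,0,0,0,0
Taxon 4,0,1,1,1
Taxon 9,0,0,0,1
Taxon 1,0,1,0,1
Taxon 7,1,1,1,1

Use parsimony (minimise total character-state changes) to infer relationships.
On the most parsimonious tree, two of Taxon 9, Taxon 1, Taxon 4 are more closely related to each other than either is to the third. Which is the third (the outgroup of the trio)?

The outgroup has state '0' for every character, so '1' is the derived state throughout.
C1 (derived state '1') is unique to Taxon 7 (autapomorphy; uninformative for grouping).
C2: derived state '1' in Taxon 1, Taxon 4, and Taxon 7 only — synapomorphy for {Taxon 1, Taxon 4, Taxon 7}.
C3: derived state '1' in Taxon 4 and Taxon 7 only — synapomorphy for {Taxon 4, Taxon 7}.
C4 (derived state '1') is shared by all ingroup taxa — unites the whole ingroup.
Most parsimonious ingroup topology: (((Taxon 4,Taxon 7),Taxon 1),Taxon 9).
Taxon 1 and Taxon 4 share a more recent common ancestor with each other than either does with Taxon 9, so Taxon 9 is the least closely related of the three.

Taxon 9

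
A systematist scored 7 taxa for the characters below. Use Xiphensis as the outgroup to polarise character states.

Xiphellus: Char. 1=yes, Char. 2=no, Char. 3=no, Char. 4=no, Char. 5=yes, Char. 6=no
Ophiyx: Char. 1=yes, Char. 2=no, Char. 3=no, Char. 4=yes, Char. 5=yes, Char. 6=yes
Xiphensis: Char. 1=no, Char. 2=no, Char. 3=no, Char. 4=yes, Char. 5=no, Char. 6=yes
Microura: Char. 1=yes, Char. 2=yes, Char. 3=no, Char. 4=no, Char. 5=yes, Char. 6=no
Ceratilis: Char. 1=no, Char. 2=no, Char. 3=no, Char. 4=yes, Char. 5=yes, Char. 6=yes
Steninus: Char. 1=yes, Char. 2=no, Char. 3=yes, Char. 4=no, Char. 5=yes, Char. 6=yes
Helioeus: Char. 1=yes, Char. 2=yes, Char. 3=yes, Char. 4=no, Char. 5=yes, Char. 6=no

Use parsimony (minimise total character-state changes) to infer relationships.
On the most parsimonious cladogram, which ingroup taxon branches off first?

Ceratilis

Character polarity is set by the outgroup: the derived state is whichever differs from the outgroup's state, so for Char. 4, Char. 6 the derived state is 'no', and for the remaining characters it is 'yes'.
Char. 1: derived state 'yes' in Helioeus, Microura, Ophiyx, Steninus, and Xiphellus only — synapomorphy for {Helioeus, Microura, Ophiyx, Steninus, Xiphellus}.
Char. 2 (derived state 'yes') is shared by Helioeus and Microura — a synapomorphy uniting that clade.
Char. 3 groups Helioeus and Steninus, which is incompatible with the clades supported by the remaining characters; treating it as convergent (homoplasy) costs fewer steps than any alternative tree.
Only Helioeus, Microura, Steninus, and Xiphellus show the derived state 'no' for Char. 4, supporting them as a clade.
Char. 5 (derived state 'yes') is shared by all ingroup taxa — unites the whole ingroup.
Char. 6: derived state 'no' in Helioeus, Microura, and Xiphellus only — synapomorphy for {Helioeus, Microura, Xiphellus}.
Most parsimonious ingroup topology: (((((Helioeus,Microura),Xiphellus),Steninus),Ophiyx),Ceratilis).
Ceratilis is sister to the clade containing all other ingroup taxa, so it is the earliest-diverging (most basal) ingroup lineage.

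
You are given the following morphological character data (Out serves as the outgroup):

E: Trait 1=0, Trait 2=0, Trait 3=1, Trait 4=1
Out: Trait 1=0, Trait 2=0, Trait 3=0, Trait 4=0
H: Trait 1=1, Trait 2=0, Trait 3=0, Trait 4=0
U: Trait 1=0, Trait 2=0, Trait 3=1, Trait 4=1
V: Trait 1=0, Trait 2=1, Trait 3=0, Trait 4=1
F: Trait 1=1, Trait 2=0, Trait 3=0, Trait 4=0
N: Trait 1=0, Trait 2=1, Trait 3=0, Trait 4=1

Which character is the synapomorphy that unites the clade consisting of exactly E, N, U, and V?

Trait 4

The outgroup has state '0' for every character, so '1' is the derived state throughout.
Only F and H show the derived state '1' for Trait 1, supporting them as a clade.
Trait 2 (derived state '1') is shared by N and V — a synapomorphy uniting that clade.
Trait 3 (derived state '1') is shared by E and U — a synapomorphy uniting that clade.
Trait 4: derived state '1' in E, N, U, and V only — synapomorphy for {E, N, U, V}.
Most parsimonious ingroup topology: (((V,N),(U,E)),(H,F)).
The clade {E, N, U, V} is supported by Trait 4: its derived state '1' occurs in exactly those taxa and in no other taxon (including the outgroup).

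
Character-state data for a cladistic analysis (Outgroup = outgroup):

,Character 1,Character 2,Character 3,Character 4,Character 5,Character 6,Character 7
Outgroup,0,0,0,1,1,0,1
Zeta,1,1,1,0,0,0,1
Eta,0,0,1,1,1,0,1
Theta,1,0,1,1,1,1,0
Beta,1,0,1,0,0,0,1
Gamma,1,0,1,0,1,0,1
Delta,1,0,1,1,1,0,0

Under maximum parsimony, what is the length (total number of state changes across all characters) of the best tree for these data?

Character polarity is set by the outgroup: the derived state is whichever differs from the outgroup's state, so for Character 4, Character 5, Character 7 the derived state is '0', and for the remaining characters it is '1'.
Character 1: derived state '1' in Beta, Delta, Gamma, Theta, and Zeta only — synapomorphy for {Beta, Delta, Gamma, Theta, Zeta}.
Character 2: derived state '1' in Zeta only — an autapomorphy, so it tells us nothing about relationships among taxa.
All ingroup taxa share the derived state '1' for Character 3; it defines the ingroup but does not resolve relationships within it.
Character 4: derived state '0' in Beta, Gamma, and Zeta only — synapomorphy for {Beta, Gamma, Zeta}.
Character 5 (derived state '0') is shared by Beta and Zeta — a synapomorphy uniting that clade.
Character 6 (derived state '1') is unique to Theta (autapomorphy; uninformative for grouping).
Character 7 (derived state '0') is shared by Delta and Theta — a synapomorphy uniting that clade.
Most parsimonious ingroup topology: ((((Zeta,Beta),Gamma),(Theta,Delta)),Eta).
Changes per character on this tree: Character 1: 1; Character 2: 1; Character 3: 1; Character 4: 1; Character 5: 1; Character 6: 1; Character 7: 1.
Total = 7.

7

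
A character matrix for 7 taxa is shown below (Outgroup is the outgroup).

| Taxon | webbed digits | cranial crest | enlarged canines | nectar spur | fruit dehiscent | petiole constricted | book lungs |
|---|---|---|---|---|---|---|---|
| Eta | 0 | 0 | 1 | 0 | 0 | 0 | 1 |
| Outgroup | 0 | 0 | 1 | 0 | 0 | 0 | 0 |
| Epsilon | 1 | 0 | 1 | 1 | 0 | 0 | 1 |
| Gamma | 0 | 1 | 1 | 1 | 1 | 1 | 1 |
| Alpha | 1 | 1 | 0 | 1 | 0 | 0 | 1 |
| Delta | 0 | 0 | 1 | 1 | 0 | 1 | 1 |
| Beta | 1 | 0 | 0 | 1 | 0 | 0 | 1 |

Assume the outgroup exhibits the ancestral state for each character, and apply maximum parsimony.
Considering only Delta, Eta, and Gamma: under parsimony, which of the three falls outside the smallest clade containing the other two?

Eta

Character polarity is set by the outgroup: the derived state is whichever differs from the outgroup's state, so for enlarged canines the derived state is '0', and for the remaining characters it is '1'.
webbed digits: derived state '1' in Alpha, Beta, and Epsilon only — synapomorphy for {Alpha, Beta, Epsilon}.
cranial crest (state '1') occurs in Alpha and Gamma but conflicts with the nesting implied by the other characters — most parsimoniously interpreted as homoplasy.
enlarged canines: derived state '0' in Alpha and Beta only — synapomorphy for {Alpha, Beta}.
Only Alpha, Beta, Delta, Epsilon, and Gamma show the derived state '1' for nectar spur, supporting them as a clade.
fruit dehiscent: derived state '1' in Gamma only — an autapomorphy, so it tells us nothing about relationships among taxa.
petiole constricted (derived state '1') is shared by Delta and Gamma — a synapomorphy uniting that clade.
book lungs (derived state '1') is shared by all ingroup taxa — unites the whole ingroup.
Most parsimonious ingroup topology: ((((Beta,Alpha),Epsilon),(Gamma,Delta)),Eta).
Delta and Gamma share a more recent common ancestor with each other than either does with Eta, so Eta is the least closely related of the three.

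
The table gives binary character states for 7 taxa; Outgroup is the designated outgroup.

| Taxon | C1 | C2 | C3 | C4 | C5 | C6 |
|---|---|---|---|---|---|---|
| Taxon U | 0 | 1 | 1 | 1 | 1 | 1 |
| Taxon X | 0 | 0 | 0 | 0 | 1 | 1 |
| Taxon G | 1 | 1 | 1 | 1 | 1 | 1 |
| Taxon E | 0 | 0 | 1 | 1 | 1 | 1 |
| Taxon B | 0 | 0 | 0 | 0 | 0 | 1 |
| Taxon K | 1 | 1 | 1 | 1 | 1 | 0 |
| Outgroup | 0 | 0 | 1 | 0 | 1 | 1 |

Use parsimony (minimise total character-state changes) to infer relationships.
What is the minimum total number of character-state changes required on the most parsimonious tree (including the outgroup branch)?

Character polarity is set by the outgroup: the derived state is whichever differs from the outgroup's state, so for C3, C5, C6 the derived state is '0', and for the remaining characters it is '1'.
C1: derived state '1' in Taxon G and Taxon K only — synapomorphy for {Taxon G, Taxon K}.
C2: derived state '1' in Taxon G, Taxon K, and Taxon U only — synapomorphy for {Taxon G, Taxon K, Taxon U}.
C3 (derived state '0') is shared by Taxon B and Taxon X — a synapomorphy uniting that clade.
C4 (derived state '1') is shared by Taxon E, Taxon G, Taxon K, and Taxon U — a synapomorphy uniting that clade.
C5 (derived state '0') is unique to Taxon B (autapomorphy; uninformative for grouping).
C6 (derived state '0') is unique to Taxon K (autapomorphy; uninformative for grouping).
Most parsimonious ingroup topology: ((Taxon B,Taxon X),(((Taxon G,Taxon K),Taxon U),Taxon E)).
Changes per character on this tree: C1: 1; C2: 1; C3: 1; C4: 1; C5: 1; C6: 1.
Total = 6.

6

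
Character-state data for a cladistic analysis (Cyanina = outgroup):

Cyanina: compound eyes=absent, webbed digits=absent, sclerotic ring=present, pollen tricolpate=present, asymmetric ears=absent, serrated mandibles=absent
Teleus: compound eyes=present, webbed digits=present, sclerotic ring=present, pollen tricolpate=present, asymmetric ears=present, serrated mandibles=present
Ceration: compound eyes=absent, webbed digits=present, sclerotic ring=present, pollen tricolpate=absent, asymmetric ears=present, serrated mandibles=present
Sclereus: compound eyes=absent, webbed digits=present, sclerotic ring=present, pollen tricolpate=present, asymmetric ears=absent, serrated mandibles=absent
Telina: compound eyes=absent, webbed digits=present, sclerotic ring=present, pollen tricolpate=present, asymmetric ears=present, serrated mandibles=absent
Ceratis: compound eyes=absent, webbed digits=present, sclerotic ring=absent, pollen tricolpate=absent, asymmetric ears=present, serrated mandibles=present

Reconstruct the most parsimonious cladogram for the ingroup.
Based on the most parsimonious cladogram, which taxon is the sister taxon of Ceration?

Ceratis

Character polarity is set by the outgroup: the derived state is whichever differs from the outgroup's state, so for sclerotic ring, pollen tricolpate the derived state is 'absent', and for the remaining characters it is 'present'.
compound eyes: derived state 'present' in Teleus only — an autapomorphy, so it tells us nothing about relationships among taxa.
All ingroup taxa share the derived state 'present' for webbed digits; it defines the ingroup but does not resolve relationships within it.
sclerotic ring: derived state 'absent' in Ceratis only — an autapomorphy, so it tells us nothing about relationships among taxa.
pollen tricolpate (derived state 'absent') is shared by Ceration and Ceratis — a synapomorphy uniting that clade.
asymmetric ears: derived state 'present' in Ceration, Ceratis, Teleus, and Telina only — synapomorphy for {Ceration, Ceratis, Teleus, Telina}.
Only Ceration, Ceratis, and Teleus show the derived state 'present' for serrated mandibles, supporting them as a clade.
Most parsimonious ingroup topology: (((Teleus,(Ceration,Ceratis)),Telina),Sclereus).
Ceration and Ceratis form a cherry on this tree, so they are sister taxa.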